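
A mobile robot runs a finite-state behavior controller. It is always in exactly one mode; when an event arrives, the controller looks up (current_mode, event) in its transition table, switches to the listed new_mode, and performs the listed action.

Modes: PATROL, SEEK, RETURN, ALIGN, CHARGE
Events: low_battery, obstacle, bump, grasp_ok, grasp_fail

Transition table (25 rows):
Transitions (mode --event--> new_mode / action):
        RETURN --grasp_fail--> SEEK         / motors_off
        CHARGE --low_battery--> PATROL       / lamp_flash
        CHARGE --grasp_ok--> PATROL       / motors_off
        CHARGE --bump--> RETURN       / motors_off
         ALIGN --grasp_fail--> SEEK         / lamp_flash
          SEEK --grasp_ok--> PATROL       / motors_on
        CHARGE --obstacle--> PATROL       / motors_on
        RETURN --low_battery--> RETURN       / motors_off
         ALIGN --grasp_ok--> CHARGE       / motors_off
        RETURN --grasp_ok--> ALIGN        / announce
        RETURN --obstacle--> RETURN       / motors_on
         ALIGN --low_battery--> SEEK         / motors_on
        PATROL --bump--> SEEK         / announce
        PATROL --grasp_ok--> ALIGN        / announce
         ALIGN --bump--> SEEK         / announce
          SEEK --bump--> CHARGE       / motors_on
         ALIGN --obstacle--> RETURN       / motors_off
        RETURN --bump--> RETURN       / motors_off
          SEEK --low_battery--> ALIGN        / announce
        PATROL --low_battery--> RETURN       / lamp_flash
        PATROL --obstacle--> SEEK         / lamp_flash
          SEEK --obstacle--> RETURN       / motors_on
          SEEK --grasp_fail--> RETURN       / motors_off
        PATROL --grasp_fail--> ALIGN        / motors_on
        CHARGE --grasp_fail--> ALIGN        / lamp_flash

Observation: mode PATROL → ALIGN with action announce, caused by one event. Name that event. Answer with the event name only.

try low_battery: (PATROL, low_battery) → (RETURN, lamp_flash)
try obstacle: (PATROL, obstacle) → (SEEK, lamp_flash)
try bump: (PATROL, bump) → (SEEK, announce)
try grasp_ok: (PATROL, grasp_ok) → (ALIGN, announce)  ← matches
try grasp_fail: (PATROL, grasp_fail) → (ALIGN, motors_on)

grasp_ok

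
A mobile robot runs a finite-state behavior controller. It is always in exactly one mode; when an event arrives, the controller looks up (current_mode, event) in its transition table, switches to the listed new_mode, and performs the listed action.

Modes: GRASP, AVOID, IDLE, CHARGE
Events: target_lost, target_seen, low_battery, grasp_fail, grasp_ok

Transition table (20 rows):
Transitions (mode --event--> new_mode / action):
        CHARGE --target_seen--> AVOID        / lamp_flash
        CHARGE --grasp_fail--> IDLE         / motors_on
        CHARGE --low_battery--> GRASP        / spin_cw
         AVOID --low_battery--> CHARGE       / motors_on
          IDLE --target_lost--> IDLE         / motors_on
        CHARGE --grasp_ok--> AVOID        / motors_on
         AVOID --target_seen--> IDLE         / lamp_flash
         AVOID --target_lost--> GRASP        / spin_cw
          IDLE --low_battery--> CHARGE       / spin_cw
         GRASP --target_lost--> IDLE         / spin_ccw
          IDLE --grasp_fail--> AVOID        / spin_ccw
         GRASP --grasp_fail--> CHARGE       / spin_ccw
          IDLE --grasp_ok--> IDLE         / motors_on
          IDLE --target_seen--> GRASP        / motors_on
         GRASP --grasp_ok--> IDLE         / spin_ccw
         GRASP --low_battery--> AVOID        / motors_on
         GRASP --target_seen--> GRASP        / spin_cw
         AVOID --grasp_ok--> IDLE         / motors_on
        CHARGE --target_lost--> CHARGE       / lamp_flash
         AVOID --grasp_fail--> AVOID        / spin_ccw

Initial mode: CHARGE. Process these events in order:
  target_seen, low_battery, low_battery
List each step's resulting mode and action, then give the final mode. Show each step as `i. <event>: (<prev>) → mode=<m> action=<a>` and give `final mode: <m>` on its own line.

1. target_seen: (CHARGE) → mode=AVOID action=lamp_flash
2. low_battery: (AVOID) → mode=CHARGE action=motors_on
3. low_battery: (CHARGE) → mode=GRASP action=spin_cw

final mode: GRASP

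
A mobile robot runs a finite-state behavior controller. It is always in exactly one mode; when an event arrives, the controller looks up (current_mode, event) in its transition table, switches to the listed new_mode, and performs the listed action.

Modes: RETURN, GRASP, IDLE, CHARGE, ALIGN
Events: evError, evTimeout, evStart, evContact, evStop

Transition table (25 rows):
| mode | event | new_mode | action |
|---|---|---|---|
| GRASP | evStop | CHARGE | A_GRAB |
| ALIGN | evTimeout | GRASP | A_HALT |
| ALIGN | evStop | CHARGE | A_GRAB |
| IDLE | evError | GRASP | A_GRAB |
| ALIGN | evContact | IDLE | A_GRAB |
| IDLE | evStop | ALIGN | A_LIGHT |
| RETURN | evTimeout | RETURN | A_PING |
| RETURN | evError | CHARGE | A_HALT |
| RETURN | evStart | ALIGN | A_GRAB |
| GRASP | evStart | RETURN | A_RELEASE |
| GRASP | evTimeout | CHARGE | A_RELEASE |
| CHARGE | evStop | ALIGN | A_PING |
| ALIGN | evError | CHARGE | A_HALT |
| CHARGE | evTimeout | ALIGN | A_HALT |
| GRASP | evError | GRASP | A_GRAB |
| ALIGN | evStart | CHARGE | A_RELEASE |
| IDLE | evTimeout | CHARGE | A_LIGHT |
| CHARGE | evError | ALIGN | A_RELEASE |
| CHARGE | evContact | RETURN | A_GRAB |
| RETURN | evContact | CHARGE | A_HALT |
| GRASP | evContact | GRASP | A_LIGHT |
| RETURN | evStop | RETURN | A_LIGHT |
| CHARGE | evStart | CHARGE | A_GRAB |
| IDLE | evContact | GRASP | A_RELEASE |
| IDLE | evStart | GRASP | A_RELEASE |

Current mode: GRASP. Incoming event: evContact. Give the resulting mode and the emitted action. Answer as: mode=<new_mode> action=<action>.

mode=GRASP action=A_LIGHT

current mode = GRASP; filter table to that mode:
  (GRASP, evStop) → (CHARGE, A_GRAB)
  (GRASP, evStart) → (RETURN, A_RELEASE)
  (GRASP, evTimeout) → (CHARGE, A_RELEASE)
  (GRASP, evError) → (GRASP, A_GRAB)
  (GRASP, evContact) → (GRASP, A_LIGHT)  ← event matches
event = evContact selects (GRASP, A_LIGHT)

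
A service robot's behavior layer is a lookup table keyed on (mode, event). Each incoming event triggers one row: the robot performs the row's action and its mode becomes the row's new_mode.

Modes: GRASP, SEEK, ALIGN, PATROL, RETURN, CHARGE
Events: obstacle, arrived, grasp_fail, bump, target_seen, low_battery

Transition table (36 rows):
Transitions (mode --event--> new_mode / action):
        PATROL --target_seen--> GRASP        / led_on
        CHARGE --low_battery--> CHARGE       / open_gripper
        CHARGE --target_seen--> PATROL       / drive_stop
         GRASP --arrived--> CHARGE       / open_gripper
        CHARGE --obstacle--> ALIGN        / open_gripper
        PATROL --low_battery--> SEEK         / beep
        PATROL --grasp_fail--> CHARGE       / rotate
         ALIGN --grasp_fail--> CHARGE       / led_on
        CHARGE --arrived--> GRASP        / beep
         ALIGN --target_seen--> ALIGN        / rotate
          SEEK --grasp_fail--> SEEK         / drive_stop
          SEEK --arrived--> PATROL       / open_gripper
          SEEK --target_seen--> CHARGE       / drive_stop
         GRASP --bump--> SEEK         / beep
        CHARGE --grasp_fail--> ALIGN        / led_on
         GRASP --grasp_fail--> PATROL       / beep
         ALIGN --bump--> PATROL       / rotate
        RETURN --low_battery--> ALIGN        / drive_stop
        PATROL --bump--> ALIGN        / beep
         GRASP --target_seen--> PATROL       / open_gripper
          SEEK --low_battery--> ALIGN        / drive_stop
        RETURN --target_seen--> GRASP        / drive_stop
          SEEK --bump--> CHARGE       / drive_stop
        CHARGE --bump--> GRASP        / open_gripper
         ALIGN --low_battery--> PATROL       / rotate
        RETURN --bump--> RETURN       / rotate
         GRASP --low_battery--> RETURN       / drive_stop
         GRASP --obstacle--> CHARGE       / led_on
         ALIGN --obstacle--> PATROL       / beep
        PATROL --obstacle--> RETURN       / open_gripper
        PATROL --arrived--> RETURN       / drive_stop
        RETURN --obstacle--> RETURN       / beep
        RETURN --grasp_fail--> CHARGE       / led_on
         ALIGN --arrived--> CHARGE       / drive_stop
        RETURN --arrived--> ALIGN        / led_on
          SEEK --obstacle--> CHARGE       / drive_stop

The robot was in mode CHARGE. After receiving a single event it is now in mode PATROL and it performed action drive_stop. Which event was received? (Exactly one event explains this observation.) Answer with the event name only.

target_seen

try obstacle: (CHARGE, obstacle) → (ALIGN, open_gripper)
try arrived: (CHARGE, arrived) → (GRASP, beep)
try grasp_fail: (CHARGE, grasp_fail) → (ALIGN, led_on)
try bump: (CHARGE, bump) → (GRASP, open_gripper)
try target_seen: (CHARGE, target_seen) → (PATROL, drive_stop)  ← matches
try low_battery: (CHARGE, low_battery) → (CHARGE, open_gripper)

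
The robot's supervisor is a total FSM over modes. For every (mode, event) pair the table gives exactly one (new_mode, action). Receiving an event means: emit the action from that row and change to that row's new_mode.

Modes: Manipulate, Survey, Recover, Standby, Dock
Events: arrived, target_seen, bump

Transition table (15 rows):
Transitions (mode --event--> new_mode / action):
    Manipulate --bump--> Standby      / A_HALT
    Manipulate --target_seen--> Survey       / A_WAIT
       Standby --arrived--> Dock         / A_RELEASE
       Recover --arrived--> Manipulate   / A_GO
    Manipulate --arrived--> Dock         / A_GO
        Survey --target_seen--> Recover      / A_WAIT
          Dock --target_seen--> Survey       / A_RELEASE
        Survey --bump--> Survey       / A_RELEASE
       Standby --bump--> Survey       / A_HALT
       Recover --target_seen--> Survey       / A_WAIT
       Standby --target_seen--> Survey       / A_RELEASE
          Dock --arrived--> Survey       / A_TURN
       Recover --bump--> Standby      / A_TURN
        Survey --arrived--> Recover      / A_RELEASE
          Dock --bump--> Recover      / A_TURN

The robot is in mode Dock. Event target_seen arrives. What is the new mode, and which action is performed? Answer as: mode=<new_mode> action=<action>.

current mode = Dock; filter table to that mode:
  (Dock, target_seen) → (Survey, A_RELEASE)  ← event matches
  (Dock, arrived) → (Survey, A_TURN)
  (Dock, bump) → (Recover, A_TURN)
event = target_seen selects (Survey, A_RELEASE)

mode=Survey action=A_RELEASE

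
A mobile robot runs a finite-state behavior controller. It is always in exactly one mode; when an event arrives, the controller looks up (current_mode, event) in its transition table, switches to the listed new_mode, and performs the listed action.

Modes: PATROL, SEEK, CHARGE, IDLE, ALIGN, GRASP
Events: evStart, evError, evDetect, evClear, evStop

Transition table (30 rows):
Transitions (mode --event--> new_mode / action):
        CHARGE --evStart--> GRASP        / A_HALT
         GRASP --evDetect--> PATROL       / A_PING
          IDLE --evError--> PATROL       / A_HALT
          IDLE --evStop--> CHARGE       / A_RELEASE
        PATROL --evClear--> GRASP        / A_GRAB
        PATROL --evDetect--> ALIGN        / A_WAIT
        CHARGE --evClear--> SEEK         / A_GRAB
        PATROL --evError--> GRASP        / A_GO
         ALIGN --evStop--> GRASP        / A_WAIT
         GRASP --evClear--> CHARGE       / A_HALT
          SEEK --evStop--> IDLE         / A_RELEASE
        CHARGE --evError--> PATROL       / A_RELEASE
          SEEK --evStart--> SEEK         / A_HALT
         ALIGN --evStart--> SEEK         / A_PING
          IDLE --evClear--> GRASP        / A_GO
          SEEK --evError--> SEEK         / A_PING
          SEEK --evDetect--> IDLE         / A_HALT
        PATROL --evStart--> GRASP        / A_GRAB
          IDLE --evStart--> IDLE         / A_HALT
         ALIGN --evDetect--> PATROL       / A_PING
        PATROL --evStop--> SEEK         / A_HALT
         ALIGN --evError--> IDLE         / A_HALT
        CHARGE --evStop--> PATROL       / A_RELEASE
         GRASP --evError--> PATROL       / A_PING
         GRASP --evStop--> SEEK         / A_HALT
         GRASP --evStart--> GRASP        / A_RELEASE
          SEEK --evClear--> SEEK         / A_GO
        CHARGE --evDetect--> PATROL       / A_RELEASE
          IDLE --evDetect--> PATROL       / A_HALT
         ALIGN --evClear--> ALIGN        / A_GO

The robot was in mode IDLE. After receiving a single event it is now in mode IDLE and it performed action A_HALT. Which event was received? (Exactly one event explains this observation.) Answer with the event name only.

try evStart: (IDLE, evStart) → (IDLE, A_HALT)  ← matches
try evError: (IDLE, evError) → (PATROL, A_HALT)
try evDetect: (IDLE, evDetect) → (PATROL, A_HALT)
try evClear: (IDLE, evClear) → (GRASP, A_GO)
try evStop: (IDLE, evStop) → (CHARGE, A_RELEASE)

evStart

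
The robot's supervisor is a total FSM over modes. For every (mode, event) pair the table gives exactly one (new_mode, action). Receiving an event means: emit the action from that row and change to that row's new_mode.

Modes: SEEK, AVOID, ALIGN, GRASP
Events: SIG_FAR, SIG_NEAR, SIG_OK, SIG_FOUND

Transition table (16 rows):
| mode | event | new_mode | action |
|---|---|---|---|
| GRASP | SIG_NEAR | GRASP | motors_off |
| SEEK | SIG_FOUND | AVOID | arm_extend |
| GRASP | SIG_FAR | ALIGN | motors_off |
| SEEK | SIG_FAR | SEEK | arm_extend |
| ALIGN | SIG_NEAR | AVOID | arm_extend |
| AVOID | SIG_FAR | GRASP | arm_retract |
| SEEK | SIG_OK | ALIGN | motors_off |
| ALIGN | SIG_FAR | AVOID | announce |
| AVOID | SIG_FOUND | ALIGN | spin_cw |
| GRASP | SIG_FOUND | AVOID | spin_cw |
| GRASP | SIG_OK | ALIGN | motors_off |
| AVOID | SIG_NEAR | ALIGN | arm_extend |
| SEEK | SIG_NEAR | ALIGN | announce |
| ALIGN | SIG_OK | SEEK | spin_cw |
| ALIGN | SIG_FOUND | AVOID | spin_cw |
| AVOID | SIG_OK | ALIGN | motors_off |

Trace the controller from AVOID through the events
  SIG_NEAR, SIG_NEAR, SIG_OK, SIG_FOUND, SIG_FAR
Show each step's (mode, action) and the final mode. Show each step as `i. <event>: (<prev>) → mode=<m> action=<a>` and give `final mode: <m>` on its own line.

1. SIG_NEAR: (AVOID) → mode=ALIGN action=arm_extend
2. SIG_NEAR: (ALIGN) → mode=AVOID action=arm_extend
3. SIG_OK: (AVOID) → mode=ALIGN action=motors_off
4. SIG_FOUND: (ALIGN) → mode=AVOID action=spin_cw
5. SIG_FAR: (AVOID) → mode=GRASP action=arm_retract

final mode: GRASP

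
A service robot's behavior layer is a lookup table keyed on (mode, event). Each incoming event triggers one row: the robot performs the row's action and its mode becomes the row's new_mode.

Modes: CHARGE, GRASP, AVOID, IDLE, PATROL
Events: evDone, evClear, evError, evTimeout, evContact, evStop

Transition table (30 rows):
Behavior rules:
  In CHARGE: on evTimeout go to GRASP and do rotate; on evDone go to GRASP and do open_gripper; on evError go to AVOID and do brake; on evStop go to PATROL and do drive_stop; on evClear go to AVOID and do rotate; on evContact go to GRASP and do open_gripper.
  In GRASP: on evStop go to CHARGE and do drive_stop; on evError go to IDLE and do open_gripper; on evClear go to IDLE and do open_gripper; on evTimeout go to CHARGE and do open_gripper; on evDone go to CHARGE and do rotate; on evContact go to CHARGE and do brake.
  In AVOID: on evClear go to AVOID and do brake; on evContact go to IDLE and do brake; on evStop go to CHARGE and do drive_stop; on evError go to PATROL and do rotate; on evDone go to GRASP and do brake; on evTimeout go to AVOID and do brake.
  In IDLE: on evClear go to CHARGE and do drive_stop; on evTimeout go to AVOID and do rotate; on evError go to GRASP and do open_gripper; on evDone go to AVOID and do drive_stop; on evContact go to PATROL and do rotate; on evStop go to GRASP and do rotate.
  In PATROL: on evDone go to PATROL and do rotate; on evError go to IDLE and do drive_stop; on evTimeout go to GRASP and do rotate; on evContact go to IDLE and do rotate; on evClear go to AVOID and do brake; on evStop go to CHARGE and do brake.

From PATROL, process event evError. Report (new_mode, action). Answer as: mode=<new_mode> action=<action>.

mode=IDLE action=drive_stop

current mode = PATROL; filter table to that mode:
  (PATROL, evDone) → (PATROL, rotate)
  (PATROL, evError) → (IDLE, drive_stop)  ← event matches
  (PATROL, evTimeout) → (GRASP, rotate)
  (PATROL, evContact) → (IDLE, rotate)
  (PATROL, evClear) → (AVOID, brake)
  (PATROL, evStop) → (CHARGE, brake)
event = evError selects (IDLE, drive_stop)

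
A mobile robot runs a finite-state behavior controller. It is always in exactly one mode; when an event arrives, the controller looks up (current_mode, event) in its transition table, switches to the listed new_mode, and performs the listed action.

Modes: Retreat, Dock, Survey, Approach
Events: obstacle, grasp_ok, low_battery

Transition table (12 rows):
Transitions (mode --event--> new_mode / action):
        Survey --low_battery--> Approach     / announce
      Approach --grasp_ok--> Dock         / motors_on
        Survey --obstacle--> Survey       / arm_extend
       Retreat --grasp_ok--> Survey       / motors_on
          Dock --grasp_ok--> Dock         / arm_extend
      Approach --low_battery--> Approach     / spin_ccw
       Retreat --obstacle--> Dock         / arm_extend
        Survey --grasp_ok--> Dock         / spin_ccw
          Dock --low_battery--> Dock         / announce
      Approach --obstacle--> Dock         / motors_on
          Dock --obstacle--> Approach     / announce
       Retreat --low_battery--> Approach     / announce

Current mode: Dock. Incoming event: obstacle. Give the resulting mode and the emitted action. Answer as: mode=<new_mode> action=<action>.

current mode = Dock; filter table to that mode:
  (Dock, grasp_ok) → (Dock, arm_extend)
  (Dock, low_battery) → (Dock, announce)
  (Dock, obstacle) → (Approach, announce)  ← event matches
event = obstacle selects (Approach, announce)

mode=Approach action=announce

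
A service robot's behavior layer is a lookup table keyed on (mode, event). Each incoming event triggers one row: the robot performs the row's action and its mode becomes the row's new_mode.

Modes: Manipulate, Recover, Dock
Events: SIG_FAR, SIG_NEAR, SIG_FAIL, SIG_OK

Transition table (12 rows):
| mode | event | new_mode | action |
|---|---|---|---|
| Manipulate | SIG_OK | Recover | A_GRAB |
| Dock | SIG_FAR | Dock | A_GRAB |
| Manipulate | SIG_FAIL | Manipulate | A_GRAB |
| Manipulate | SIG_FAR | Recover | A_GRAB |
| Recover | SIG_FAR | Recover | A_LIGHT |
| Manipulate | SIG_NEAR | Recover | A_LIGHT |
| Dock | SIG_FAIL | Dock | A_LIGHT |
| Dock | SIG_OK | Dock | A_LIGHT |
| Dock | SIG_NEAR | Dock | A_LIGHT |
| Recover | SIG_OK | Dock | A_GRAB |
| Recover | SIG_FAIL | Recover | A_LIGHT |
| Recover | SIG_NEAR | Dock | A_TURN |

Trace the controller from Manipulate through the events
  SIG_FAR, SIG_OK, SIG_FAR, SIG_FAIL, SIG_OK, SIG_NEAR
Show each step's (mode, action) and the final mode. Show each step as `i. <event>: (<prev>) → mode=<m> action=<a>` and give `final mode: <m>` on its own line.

1. SIG_FAR: (Manipulate) → mode=Recover action=A_GRAB
2. SIG_OK: (Recover) → mode=Dock action=A_GRAB
3. SIG_FAR: (Dock) → mode=Dock action=A_GRAB
4. SIG_FAIL: (Dock) → mode=Dock action=A_LIGHT
5. SIG_OK: (Dock) → mode=Dock action=A_LIGHT
6. SIG_NEAR: (Dock) → mode=Dock action=A_LIGHT

final mode: Dock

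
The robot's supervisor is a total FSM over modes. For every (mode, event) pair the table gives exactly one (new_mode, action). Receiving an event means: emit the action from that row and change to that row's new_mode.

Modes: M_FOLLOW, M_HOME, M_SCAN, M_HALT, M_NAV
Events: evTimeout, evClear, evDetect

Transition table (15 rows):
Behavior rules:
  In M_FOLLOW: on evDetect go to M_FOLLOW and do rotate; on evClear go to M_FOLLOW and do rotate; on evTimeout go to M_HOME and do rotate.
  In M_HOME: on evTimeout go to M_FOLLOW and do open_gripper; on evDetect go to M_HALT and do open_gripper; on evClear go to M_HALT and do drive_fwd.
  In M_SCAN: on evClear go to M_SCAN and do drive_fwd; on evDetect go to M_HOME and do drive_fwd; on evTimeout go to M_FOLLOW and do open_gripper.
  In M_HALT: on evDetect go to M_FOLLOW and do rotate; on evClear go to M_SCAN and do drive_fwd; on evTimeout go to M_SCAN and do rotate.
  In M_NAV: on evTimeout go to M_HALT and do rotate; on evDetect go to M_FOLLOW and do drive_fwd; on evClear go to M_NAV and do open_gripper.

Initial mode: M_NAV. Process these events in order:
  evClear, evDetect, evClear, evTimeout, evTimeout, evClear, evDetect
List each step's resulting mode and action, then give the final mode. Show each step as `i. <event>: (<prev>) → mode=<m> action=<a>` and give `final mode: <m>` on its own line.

final mode: M_FOLLOW

1. evClear: (M_NAV) → mode=M_NAV action=open_gripper
2. evDetect: (M_NAV) → mode=M_FOLLOW action=drive_fwd
3. evClear: (M_FOLLOW) → mode=M_FOLLOW action=rotate
4. evTimeout: (M_FOLLOW) → mode=M_HOME action=rotate
5. evTimeout: (M_HOME) → mode=M_FOLLOW action=open_gripper
6. evClear: (M_FOLLOW) → mode=M_FOLLOW action=rotate
7. evDetect: (M_FOLLOW) → mode=M_FOLLOW action=rotate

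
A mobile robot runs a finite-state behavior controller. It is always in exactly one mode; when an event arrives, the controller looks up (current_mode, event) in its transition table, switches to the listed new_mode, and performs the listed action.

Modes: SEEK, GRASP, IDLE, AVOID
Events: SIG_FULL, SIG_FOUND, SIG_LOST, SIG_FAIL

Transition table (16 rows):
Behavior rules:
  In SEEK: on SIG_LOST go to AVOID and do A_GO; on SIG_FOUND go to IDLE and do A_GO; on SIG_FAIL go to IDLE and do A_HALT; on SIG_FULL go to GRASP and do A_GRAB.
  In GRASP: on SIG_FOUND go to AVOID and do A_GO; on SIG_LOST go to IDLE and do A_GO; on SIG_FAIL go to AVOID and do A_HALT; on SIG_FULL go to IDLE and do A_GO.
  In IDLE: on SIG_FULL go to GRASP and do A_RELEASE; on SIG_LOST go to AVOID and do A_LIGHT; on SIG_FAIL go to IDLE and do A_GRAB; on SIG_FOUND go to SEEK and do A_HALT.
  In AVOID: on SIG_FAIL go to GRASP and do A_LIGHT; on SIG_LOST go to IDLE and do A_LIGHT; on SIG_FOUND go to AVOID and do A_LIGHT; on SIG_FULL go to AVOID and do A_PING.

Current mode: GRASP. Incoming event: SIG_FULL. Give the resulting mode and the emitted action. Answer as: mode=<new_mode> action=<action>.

current mode = GRASP; filter table to that mode:
  (GRASP, SIG_FOUND) → (AVOID, A_GO)
  (GRASP, SIG_LOST) → (IDLE, A_GO)
  (GRASP, SIG_FAIL) → (AVOID, A_HALT)
  (GRASP, SIG_FULL) → (IDLE, A_GO)  ← event matches
event = SIG_FULL selects (IDLE, A_GO)

mode=IDLE action=A_GO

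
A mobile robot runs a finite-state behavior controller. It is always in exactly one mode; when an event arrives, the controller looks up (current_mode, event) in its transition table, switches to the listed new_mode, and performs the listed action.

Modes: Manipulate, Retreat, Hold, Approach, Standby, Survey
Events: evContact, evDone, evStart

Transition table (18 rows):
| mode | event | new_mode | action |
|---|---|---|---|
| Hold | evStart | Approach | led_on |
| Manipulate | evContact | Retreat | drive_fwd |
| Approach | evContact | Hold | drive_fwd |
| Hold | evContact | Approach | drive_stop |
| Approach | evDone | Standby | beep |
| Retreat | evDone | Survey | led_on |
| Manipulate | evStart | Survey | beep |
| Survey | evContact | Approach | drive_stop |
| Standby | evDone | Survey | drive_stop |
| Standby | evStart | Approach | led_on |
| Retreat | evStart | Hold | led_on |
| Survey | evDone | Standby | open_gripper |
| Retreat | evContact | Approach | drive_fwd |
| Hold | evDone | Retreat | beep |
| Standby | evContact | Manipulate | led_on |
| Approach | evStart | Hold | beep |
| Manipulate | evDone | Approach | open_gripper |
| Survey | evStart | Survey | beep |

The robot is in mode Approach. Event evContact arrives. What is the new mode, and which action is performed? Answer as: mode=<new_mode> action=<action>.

mode=Hold action=drive_fwd

current mode = Approach; filter table to that mode:
  (Approach, evContact) → (Hold, drive_fwd)  ← event matches
  (Approach, evDone) → (Standby, beep)
  (Approach, evStart) → (Hold, beep)
event = evContact selects (Hold, drive_fwd)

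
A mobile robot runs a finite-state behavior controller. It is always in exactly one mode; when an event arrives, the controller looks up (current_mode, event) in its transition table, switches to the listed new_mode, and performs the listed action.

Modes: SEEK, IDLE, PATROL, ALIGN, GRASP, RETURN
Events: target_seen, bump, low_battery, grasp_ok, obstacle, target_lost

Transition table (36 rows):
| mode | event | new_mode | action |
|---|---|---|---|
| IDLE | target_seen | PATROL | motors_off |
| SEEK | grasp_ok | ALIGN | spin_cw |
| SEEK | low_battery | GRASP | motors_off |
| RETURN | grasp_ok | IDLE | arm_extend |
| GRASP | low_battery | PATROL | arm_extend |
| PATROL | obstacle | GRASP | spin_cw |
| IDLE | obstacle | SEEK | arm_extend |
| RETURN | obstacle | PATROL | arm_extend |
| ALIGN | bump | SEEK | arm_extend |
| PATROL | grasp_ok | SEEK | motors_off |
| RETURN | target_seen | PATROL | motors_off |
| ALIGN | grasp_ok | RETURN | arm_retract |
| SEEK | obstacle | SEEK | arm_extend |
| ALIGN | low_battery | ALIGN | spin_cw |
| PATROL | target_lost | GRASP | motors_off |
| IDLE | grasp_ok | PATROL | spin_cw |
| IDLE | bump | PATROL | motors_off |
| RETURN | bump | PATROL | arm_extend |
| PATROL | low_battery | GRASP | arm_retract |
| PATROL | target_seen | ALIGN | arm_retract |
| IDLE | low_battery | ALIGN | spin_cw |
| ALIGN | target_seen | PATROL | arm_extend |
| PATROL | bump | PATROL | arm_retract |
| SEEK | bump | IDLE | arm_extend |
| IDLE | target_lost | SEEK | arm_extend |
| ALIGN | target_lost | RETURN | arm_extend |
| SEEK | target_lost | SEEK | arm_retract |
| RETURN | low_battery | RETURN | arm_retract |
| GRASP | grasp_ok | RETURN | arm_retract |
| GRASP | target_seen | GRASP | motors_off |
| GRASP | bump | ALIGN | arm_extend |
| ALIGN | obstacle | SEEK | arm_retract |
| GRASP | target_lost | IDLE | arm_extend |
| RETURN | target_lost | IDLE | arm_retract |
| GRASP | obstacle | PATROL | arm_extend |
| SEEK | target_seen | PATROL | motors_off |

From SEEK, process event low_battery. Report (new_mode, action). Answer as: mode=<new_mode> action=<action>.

current mode = SEEK; filter table to that mode:
  (SEEK, grasp_ok) → (ALIGN, spin_cw)
  (SEEK, low_battery) → (GRASP, motors_off)  ← event matches
  (SEEK, obstacle) → (SEEK, arm_extend)
  (SEEK, bump) → (IDLE, arm_extend)
  (SEEK, target_lost) → (SEEK, arm_retract)
  (SEEK, target_seen) → (PATROL, motors_off)
event = low_battery selects (GRASP, motors_off)

mode=GRASP action=motors_off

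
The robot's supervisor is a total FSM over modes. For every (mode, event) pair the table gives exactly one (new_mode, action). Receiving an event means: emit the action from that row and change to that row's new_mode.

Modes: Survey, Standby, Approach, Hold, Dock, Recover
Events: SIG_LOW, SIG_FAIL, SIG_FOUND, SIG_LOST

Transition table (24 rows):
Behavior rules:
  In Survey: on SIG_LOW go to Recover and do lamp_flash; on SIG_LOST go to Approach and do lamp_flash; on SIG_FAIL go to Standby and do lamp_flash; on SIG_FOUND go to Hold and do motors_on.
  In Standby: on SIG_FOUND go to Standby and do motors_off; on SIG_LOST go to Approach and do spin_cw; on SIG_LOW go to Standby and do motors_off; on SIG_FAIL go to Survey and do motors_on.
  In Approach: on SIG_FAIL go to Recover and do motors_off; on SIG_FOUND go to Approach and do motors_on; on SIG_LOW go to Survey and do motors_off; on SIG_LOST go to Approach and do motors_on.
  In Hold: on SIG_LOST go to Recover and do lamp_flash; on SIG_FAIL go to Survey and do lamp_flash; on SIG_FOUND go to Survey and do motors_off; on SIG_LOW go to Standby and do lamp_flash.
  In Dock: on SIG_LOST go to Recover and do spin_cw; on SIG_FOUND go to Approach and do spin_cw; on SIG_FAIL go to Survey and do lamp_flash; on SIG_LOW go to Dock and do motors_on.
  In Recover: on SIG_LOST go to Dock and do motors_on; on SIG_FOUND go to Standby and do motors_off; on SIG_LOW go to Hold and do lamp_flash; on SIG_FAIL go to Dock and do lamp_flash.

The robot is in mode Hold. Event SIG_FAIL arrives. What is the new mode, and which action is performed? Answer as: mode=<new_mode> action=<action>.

mode=Survey action=lamp_flash

current mode = Hold; filter table to that mode:
  (Hold, SIG_LOST) → (Recover, lamp_flash)
  (Hold, SIG_FAIL) → (Survey, lamp_flash)  ← event matches
  (Hold, SIG_FOUND) → (Survey, motors_off)
  (Hold, SIG_LOW) → (Standby, lamp_flash)
event = SIG_FAIL selects (Survey, lamp_flash)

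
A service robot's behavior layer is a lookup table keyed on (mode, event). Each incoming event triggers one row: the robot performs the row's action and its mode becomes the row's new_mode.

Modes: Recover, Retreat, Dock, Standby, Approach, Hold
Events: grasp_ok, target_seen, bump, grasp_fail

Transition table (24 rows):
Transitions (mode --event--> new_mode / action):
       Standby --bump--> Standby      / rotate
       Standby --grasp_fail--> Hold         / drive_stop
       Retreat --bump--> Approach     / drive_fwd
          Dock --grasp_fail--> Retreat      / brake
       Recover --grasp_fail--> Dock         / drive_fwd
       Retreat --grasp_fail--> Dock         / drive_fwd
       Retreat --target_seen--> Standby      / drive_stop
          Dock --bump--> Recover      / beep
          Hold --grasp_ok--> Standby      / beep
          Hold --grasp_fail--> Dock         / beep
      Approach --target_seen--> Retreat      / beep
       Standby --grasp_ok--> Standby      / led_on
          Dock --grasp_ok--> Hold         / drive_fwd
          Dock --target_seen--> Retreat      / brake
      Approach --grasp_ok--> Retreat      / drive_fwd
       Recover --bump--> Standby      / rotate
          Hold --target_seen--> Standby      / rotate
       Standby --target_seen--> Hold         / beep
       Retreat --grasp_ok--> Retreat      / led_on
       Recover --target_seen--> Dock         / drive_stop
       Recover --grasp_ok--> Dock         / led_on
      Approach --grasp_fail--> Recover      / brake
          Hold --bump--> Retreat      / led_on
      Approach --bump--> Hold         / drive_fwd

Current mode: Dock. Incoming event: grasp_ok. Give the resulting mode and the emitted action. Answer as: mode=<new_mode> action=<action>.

current mode = Dock; filter table to that mode:
  (Dock, grasp_fail) → (Retreat, brake)
  (Dock, bump) → (Recover, beep)
  (Dock, grasp_ok) → (Hold, drive_fwd)  ← event matches
  (Dock, target_seen) → (Retreat, brake)
event = grasp_ok selects (Hold, drive_fwd)

mode=Hold action=drive_fwd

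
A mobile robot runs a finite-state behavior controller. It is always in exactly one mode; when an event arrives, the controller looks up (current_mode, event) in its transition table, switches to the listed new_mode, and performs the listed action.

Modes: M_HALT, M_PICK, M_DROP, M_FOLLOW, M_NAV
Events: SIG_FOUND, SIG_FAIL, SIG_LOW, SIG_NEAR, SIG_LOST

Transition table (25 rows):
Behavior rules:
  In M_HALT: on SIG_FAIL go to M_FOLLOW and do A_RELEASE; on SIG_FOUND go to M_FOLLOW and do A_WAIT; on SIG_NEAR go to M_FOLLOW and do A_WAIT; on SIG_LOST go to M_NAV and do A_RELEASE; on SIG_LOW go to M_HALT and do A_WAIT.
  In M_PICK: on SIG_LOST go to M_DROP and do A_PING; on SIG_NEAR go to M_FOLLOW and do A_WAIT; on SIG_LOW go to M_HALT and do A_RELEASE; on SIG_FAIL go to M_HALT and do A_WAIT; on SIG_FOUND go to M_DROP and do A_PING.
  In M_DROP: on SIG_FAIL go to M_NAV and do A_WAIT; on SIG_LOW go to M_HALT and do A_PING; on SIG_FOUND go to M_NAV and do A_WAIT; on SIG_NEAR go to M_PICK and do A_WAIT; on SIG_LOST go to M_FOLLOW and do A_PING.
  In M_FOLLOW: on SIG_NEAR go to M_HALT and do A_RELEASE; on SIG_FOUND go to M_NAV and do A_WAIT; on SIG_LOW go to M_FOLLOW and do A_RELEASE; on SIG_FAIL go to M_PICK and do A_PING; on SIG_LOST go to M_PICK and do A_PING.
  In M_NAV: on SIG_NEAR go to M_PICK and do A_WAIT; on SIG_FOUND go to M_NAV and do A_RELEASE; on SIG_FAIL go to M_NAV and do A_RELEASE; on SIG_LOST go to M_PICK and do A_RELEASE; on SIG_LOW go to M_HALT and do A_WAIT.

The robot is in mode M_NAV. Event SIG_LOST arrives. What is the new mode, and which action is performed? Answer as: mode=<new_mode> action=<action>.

mode=M_PICK action=A_RELEASE

current mode = M_NAV; filter table to that mode:
  (M_NAV, SIG_NEAR) → (M_PICK, A_WAIT)
  (M_NAV, SIG_FOUND) → (M_NAV, A_RELEASE)
  (M_NAV, SIG_FAIL) → (M_NAV, A_RELEASE)
  (M_NAV, SIG_LOST) → (M_PICK, A_RELEASE)  ← event matches
  (M_NAV, SIG_LOW) → (M_HALT, A_WAIT)
event = SIG_LOST selects (M_PICK, A_RELEASE)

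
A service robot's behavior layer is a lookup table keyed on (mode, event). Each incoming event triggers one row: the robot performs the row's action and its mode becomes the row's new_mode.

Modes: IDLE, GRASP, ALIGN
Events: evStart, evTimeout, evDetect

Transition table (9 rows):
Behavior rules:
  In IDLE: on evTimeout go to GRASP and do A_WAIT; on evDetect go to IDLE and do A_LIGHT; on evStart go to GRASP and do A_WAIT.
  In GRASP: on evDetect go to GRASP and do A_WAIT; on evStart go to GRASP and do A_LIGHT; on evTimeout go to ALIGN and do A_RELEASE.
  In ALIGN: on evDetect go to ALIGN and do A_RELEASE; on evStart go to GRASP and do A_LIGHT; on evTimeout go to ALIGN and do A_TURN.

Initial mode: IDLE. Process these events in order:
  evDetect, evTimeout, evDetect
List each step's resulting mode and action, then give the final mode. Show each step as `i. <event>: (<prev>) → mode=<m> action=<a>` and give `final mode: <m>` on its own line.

final mode: GRASP

1. evDetect: (IDLE) → mode=IDLE action=A_LIGHT
2. evTimeout: (IDLE) → mode=GRASP action=A_WAIT
3. evDetect: (GRASP) → mode=GRASP action=A_WAIT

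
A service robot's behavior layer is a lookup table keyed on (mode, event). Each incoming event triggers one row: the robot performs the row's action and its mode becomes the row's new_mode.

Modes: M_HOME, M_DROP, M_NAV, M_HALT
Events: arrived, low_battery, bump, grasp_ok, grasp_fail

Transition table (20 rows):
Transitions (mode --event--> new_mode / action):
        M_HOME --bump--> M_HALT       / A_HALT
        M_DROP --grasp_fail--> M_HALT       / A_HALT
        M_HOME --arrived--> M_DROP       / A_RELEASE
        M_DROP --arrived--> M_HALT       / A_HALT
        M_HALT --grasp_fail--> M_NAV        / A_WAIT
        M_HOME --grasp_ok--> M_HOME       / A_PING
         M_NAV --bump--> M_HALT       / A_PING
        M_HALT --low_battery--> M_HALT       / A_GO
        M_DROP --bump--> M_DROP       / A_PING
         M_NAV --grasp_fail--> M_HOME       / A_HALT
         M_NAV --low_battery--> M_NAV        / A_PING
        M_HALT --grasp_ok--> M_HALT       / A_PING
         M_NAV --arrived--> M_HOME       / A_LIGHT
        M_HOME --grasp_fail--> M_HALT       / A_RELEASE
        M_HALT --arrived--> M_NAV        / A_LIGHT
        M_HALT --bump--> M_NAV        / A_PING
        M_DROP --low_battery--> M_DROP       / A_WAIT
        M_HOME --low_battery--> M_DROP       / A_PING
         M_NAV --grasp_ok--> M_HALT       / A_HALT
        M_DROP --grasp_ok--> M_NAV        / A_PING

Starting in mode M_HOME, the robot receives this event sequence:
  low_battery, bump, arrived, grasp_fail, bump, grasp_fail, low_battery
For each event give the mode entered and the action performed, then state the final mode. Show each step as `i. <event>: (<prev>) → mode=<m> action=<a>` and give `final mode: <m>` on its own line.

final mode: M_NAV

1. low_battery: (M_HOME) → mode=M_DROP action=A_PING
2. bump: (M_DROP) → mode=M_DROP action=A_PING
3. arrived: (M_DROP) → mode=M_HALT action=A_HALT
4. grasp_fail: (M_HALT) → mode=M_NAV action=A_WAIT
5. bump: (M_NAV) → mode=M_HALT action=A_PING
6. grasp_fail: (M_HALT) → mode=M_NAV action=A_WAIT
7. low_battery: (M_NAV) → mode=M_NAV action=A_PING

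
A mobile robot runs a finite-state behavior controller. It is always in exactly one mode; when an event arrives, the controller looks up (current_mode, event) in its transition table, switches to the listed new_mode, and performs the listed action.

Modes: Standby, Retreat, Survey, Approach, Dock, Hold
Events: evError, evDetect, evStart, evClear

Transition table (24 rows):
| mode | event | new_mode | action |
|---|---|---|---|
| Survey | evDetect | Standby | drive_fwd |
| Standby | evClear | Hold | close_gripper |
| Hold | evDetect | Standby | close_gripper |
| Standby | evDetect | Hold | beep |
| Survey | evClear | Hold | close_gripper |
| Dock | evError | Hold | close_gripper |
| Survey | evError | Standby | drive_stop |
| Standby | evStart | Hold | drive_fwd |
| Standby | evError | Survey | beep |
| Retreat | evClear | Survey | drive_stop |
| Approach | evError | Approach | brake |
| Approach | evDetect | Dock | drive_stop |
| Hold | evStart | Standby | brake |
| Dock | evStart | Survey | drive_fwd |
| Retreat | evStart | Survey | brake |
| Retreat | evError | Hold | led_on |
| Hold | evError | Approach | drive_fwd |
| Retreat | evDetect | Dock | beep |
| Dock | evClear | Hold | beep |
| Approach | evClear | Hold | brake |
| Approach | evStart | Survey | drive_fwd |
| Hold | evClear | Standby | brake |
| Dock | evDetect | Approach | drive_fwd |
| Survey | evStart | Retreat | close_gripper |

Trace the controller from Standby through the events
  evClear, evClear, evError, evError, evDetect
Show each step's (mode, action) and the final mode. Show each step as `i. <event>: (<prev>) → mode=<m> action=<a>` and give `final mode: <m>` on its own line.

1. evClear: (Standby) → mode=Hold action=close_gripper
2. evClear: (Hold) → mode=Standby action=brake
3. evError: (Standby) → mode=Survey action=beep
4. evError: (Survey) → mode=Standby action=drive_stop
5. evDetect: (Standby) → mode=Hold action=beep

final mode: Hold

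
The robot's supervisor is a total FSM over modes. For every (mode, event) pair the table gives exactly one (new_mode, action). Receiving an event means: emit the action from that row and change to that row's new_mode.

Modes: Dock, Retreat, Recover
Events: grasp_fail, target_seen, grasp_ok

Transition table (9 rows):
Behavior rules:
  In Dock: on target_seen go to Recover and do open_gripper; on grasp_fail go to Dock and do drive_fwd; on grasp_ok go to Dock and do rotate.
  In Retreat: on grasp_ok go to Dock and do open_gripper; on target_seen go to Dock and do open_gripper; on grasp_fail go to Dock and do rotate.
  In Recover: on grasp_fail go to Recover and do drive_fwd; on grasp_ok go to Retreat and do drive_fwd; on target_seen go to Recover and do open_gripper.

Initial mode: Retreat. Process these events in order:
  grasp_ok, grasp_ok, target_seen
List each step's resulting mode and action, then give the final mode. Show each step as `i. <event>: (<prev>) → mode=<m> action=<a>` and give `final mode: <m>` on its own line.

final mode: Recover

1. grasp_ok: (Retreat) → mode=Dock action=open_gripper
2. grasp_ok: (Dock) → mode=Dock action=rotate
3. target_seen: (Dock) → mode=Recover action=open_gripper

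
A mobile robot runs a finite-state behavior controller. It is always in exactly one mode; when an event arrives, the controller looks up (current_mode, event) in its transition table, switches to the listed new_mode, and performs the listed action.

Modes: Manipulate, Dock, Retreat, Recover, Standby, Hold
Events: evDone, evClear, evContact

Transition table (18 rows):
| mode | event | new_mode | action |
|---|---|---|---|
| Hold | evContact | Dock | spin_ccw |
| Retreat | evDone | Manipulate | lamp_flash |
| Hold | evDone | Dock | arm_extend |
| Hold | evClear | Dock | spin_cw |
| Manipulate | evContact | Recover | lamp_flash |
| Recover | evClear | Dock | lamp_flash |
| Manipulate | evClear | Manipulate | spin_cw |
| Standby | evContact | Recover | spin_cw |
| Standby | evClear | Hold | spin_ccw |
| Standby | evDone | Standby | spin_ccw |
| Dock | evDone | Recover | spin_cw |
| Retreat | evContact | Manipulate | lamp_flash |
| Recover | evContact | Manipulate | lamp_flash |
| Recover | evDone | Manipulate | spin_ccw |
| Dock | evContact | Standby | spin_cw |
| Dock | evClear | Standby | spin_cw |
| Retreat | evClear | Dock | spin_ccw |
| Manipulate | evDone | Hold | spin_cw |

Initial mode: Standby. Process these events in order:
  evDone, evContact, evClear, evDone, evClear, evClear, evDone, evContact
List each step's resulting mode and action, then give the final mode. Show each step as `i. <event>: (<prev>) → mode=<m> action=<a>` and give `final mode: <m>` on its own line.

1. evDone: (Standby) → mode=Standby action=spin_ccw
2. evContact: (Standby) → mode=Recover action=spin_cw
3. evClear: (Recover) → mode=Dock action=lamp_flash
4. evDone: (Dock) → mode=Recover action=spin_cw
5. evClear: (Recover) → mode=Dock action=lamp_flash
6. evClear: (Dock) → mode=Standby action=spin_cw
7. evDone: (Standby) → mode=Standby action=spin_ccw
8. evContact: (Standby) → mode=Recover action=spin_cw

final mode: Recover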